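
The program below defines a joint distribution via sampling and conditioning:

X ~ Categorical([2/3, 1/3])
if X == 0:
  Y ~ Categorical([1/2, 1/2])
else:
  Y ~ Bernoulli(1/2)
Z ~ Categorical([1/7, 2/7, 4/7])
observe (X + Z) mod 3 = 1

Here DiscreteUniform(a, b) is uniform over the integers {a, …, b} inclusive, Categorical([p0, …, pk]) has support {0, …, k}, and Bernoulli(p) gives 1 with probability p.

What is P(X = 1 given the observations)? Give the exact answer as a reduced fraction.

Enumerate traces; 4 have nonzero weight after conditioning:
  (X=0, Y=0, Z=1) weight 2/21
  (X=0, Y=1, Z=1) weight 2/21
  (X=1, Y=0, Z=0) weight 1/42
  (X=1, Y=1, Z=0) weight 1/42
Group by X:
  weight(X=0) = 4/21
  weight(X=1) = 1/21
Total weight = 4/21 + 1/21 = 5/21
P(X=0 | obs) = 4/21 / 5/21 = 4/5
P(X=1 | obs) = 1/21 / 5/21 = 1/5

P(X = 1 | obs) = 1/5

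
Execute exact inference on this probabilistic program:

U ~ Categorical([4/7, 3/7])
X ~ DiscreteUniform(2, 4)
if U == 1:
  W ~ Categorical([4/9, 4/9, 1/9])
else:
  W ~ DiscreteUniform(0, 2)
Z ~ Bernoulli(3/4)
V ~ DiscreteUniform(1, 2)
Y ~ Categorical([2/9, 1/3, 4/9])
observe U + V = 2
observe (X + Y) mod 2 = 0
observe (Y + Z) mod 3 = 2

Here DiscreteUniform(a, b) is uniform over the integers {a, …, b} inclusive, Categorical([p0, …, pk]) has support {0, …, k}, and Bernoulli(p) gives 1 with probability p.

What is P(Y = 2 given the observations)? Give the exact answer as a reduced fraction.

P(Y = 2 | obs) = 8/17

Enumerate traces; 18 have nonzero weight after conditioning:
  (U=0, X=2, W=0, Z=0, V=2, Y=2) weight 2/567
  (U=0, X=2, W=1, Z=0, V=2, Y=2) weight 2/567
  (U=0, X=2, W=2, Z=0, V=2, Y=2) weight 2/567
  (U=0, X=3, W=0, Z=1, V=2, Y=1) weight 1/126
  (U=0, X=3, W=1, Z=1, V=2, Y=1) weight 1/126
  (U=0, X=3, W=2, Z=1, V=2, Y=1) weight 1/126
  (U=0, X=4, W=0, Z=0, V=2, Y=2) weight 2/567
  (U=0, X=4, W=1, Z=0, V=2, Y=2) weight 2/567
  … 10 more
Group by Y:
  weight(Y=1) = 1/24
  weight(Y=2) = 1/27
Total weight = 1/24 + 1/27 = 17/216
P(Y=1 | obs) = 1/24 / 17/216 = 9/17
P(Y=2 | obs) = 1/27 / 17/216 = 8/17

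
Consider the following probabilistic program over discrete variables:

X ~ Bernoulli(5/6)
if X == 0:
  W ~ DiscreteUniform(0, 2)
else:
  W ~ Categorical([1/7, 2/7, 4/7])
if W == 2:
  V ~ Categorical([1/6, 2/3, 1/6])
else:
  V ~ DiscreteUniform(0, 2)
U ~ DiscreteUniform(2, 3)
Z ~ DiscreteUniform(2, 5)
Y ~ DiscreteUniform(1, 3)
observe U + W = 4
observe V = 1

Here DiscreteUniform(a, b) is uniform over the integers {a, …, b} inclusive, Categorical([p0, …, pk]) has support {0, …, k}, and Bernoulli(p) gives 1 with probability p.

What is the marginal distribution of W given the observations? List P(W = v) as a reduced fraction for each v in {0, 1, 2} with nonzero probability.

Enumerate traces; 48 have nonzero weight after conditioning:
  (X=0, W=1, V=1, U=3, Z=2, Y=1) weight 1/1296
  (X=0, W=1, V=1, U=3, Z=2, Y=2) weight 1/1296
  (X=0, W=1, V=1, U=3, Z=2, Y=3) weight 1/1296
  (X=0, W=1, V=1, U=3, Z=3, Y=1) weight 1/1296
  (X=0, W=1, V=1, U=3, Z=3, Y=2) weight 1/1296
  (X=0, W=1, V=1, U=3, Z=3, Y=3) weight 1/1296
  (X=0, W=1, V=1, U=3, Z=4, Y=1) weight 1/1296
  (X=0, W=1, V=1, U=3, Z=4, Y=2) weight 1/1296
  (X=0, W=2, V=1, U=2, Z=2, Y=1) weight 1/648
  … 39 more
Group by W:
  weight(W=1) = 37/756
  weight(W=2) = 67/378
Total weight = 37/756 + 67/378 = 19/84
P(W=1 | obs) = 37/756 / 19/84 = 37/171
P(W=2 | obs) = 67/378 / 19/84 = 134/171

P(W=1) = 37/171, P(W=2) = 134/171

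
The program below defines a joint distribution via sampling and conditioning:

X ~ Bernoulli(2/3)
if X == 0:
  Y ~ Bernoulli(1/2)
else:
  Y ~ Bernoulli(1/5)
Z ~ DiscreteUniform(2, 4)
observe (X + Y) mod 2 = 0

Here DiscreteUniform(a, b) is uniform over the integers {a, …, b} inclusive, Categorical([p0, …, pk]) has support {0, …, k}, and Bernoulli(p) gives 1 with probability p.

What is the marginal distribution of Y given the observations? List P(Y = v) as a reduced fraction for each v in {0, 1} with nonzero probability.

P(Y=0) = 5/9, P(Y=1) = 4/9

Enumerate traces; 6 have nonzero weight after conditioning:
  (X=0, Y=0, Z=2) weight 1/18
  (X=0, Y=0, Z=3) weight 1/18
  (X=0, Y=0, Z=4) weight 1/18
  (X=1, Y=1, Z=2) weight 2/45
  (X=1, Y=1, Z=3) weight 2/45
  (X=1, Y=1, Z=4) weight 2/45
Group by Y:
  weight(Y=0) = 1/6
  weight(Y=1) = 2/15
Total weight = 1/6 + 2/15 = 3/10
P(Y=0 | obs) = 1/6 / 3/10 = 5/9
P(Y=1 | obs) = 2/15 / 3/10 = 4/9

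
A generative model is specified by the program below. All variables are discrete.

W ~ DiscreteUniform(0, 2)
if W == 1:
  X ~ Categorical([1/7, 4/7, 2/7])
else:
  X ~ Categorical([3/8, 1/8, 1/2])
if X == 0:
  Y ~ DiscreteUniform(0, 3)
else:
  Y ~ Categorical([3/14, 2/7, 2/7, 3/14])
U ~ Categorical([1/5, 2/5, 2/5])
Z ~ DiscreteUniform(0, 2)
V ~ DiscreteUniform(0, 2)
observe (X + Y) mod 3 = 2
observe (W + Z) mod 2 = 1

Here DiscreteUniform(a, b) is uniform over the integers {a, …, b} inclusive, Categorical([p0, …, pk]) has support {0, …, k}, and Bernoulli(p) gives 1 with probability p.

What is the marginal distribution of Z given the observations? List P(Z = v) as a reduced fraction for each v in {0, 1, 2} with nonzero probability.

P(Z=0) = 36/149, P(Z=1) = 77/149, P(Z=2) = 36/149

Enumerate traces; 144 have nonzero weight after conditioning:
  (W=0, X=0, Y=2, U=0, Z=1, V=0) weight 1/1440
  (W=0, X=0, Y=2, U=0, Z=1, V=1) weight 1/1440
  (W=0, X=0, Y=2, U=0, Z=1, V=2) weight 1/1440
  (W=0, X=0, Y=2, U=1, Z=1, V=0) weight 1/720
  (W=0, X=0, Y=2, U=1, Z=1, V=1) weight 1/720
  (W=0, X=0, Y=2, U=1, Z=1, V=2) weight 1/720
  (W=0, X=0, Y=2, U=2, Z=1, V=0) weight 1/720
  (W=0, X=0, Y=2, U=2, Z=1, V=1) weight 1/720
  (W=1, X=0, Y=2, U=0, Z=0, V=0) weight 1/3780
  (W=1, X=0, Y=2, U=0, Z=2, V=0) weight 1/3780
  … 134 more
Group by Z:
  weight(Z=0) = 1/28
  weight(Z=1) = 11/144
  weight(Z=2) = 1/28
Total weight = 1/28 + 11/144 + 1/28 = 149/1008
P(Z=0 | obs) = 1/28 / 149/1008 = 36/149
P(Z=1 | obs) = 11/144 / 149/1008 = 77/149
P(Z=2 | obs) = 1/28 / 149/1008 = 36/149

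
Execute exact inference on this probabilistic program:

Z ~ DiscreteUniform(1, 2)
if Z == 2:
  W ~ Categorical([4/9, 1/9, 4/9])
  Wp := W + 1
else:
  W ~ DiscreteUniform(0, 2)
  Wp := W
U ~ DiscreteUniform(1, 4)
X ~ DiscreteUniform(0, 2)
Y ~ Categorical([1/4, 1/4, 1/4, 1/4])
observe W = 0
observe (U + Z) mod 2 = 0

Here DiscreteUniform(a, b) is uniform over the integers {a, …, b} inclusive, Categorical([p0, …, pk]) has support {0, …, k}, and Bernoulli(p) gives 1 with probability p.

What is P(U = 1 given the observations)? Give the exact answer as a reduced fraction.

P(U = 1 | obs) = 3/14

Enumerate traces; 48 have nonzero weight after conditioning:
  (Z=1, W=0, U=1, X=0, Y=0) weight 1/288
  (Z=1, W=0, U=1, X=0, Y=1) weight 1/288
  (Z=1, W=0, U=1, X=0, Y=2) weight 1/288
  (Z=1, W=0, U=1, X=0, Y=3) weight 1/288
  (Z=1, W=0, U=1, X=1, Y=0) weight 1/288
  (Z=1, W=0, U=1, X=1, Y=1) weight 1/288
  (Z=1, W=0, U=1, X=1, Y=2) weight 1/288
  (Z=1, W=0, U=1, X=1, Y=3) weight 1/288
  (Z=1, W=0, U=3, X=0, Y=0) weight 1/288
  (Z=2, W=0, U=2, X=0, Y=0) weight 1/216
  … 38 more
Group by U:
  weight(U=1) = 1/24
  weight(U=2) = 1/18
  weight(U=3) = 1/24
  weight(U=4) = 1/18
Total weight = 1/24 + 1/18 + 1/24 + 1/18 = 7/36
P(U=1 | obs) = 1/24 / 7/36 = 3/14
P(U=2 | obs) = 1/18 / 7/36 = 2/7
P(U=3 | obs) = 1/24 / 7/36 = 3/14
P(U=4 | obs) = 1/18 / 7/36 = 2/7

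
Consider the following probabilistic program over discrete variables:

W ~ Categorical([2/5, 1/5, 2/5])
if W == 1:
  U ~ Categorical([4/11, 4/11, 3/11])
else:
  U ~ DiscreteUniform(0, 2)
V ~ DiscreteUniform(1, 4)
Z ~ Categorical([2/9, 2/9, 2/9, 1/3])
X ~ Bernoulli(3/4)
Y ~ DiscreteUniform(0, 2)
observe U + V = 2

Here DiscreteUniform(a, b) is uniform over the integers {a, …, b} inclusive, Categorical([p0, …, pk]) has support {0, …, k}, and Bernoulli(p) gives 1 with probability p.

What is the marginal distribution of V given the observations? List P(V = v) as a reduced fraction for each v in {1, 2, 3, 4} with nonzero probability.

P(V=1) = 1/2, P(V=2) = 1/2

Enumerate traces; 144 have nonzero weight after conditioning:
  (W=0, U=0, V=2, Z=0, X=0, Y=0) weight 1/1620
  (W=0, U=0, V=2, Z=0, X=0, Y=1) weight 1/1620
  (W=0, U=0, V=2, Z=0, X=0, Y=2) weight 1/1620
  (W=0, U=0, V=2, Z=0, X=1, Y=0) weight 1/540
  (W=0, U=0, V=2, Z=0, X=1, Y=1) weight 1/540
  (W=0, U=0, V=2, Z=0, X=1, Y=2) weight 1/540
  (W=0, U=0, V=2, Z=1, X=0, Y=0) weight 1/1620
  (W=0, U=0, V=2, Z=1, X=0, Y=1) weight 1/1620
  (W=0, U=1, V=1, Z=0, X=0, Y=0) weight 1/1620
  … 135 more
Group by V:
  weight(V=1) = 14/165
  weight(V=2) = 14/165
Total weight = 14/165 + 14/165 = 28/165
P(V=1 | obs) = 14/165 / 28/165 = 1/2
P(V=2 | obs) = 14/165 / 28/165 = 1/2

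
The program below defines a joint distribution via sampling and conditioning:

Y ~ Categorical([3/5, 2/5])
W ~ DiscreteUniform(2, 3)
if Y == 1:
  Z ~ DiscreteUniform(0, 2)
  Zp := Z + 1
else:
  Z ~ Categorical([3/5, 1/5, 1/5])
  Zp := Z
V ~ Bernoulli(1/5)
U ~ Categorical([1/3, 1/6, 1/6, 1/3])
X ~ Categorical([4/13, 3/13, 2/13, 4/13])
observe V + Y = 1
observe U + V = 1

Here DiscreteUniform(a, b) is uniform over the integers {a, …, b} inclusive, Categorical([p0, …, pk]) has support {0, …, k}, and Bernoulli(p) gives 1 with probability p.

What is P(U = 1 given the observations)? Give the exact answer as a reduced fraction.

Enumerate traces; 48 have nonzero weight after conditioning:
  (Y=0, W=2, Z=0, V=1, U=0, X=0) weight 6/1625
  (Y=0, W=2, Z=0, V=1, U=0, X=1) weight 9/3250
  (Y=0, W=2, Z=0, V=1, U=0, X=2) weight 3/1625
  (Y=0, W=2, Z=0, V=1, U=0, X=3) weight 6/1625
  (Y=0, W=2, Z=1, V=1, U=0, X=0) weight 2/1625
  (Y=0, W=2, Z=1, V=1, U=0, X=1) weight 3/3250
  (Y=0, W=2, Z=1, V=1, U=0, X=2) weight 1/1625
  (Y=0, W=2, Z=1, V=1, U=0, X=3) weight 2/1625
  (Y=1, W=2, Z=0, V=0, U=1, X=0) weight 8/2925
  … 39 more
Group by U:
  weight(U=0) = 1/25
  weight(U=1) = 4/75
Total weight = 1/25 + 4/75 = 7/75
P(U=0 | obs) = 1/25 / 7/75 = 3/7
P(U=1 | obs) = 4/75 / 7/75 = 4/7

P(U = 1 | obs) = 4/7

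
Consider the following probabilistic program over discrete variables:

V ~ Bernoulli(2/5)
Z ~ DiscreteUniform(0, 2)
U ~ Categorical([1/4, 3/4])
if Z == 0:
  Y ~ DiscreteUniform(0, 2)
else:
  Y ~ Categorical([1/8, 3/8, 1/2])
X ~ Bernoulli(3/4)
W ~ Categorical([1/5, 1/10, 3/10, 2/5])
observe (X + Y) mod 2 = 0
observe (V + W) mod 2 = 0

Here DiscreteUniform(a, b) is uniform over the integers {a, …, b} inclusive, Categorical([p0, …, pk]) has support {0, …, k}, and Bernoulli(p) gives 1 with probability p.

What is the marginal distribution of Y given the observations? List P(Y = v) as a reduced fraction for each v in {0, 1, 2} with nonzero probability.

Enumerate traces; 72 have nonzero weight after conditioning:
  (V=0, Z=0, U=0, Y=0, X=0, W=0) weight 1/1200
  (V=0, Z=0, U=0, Y=0, X=0, W=2) weight 1/800
  (V=0, Z=0, U=0, Y=1, X=1, W=0) weight 1/400
  (V=0, Z=0, U=0, Y=1, X=1, W=2) weight 3/800
  (V=0, Z=0, U=0, Y=2, X=0, W=0) weight 1/1200
  (V=0, Z=0, U=0, Y=2, X=0, W=2) weight 1/800
  (V=0, Z=0, U=1, Y=0, X=0, W=0) weight 1/400
  (V=0, Z=0, U=1, Y=0, X=0, W=2) weight 3/800
  … 64 more
Group by Y:
  weight(Y=0) = 7/288
  weight(Y=1) = 13/96
  weight(Y=2) = 1/18
Total weight = 7/288 + 13/96 + 1/18 = 31/144
P(Y=0 | obs) = 7/288 / 31/144 = 7/62
P(Y=1 | obs) = 13/96 / 31/144 = 39/62
P(Y=2 | obs) = 1/18 / 31/144 = 8/31

P(Y=0) = 7/62, P(Y=1) = 39/62, P(Y=2) = 8/31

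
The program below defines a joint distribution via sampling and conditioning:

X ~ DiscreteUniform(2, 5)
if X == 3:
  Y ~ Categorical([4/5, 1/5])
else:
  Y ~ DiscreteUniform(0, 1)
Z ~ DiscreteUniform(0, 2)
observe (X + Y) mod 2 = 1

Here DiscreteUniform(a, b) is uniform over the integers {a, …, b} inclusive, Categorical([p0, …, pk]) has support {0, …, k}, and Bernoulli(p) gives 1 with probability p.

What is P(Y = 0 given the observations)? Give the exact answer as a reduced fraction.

P(Y = 0 | obs) = 13/23

Enumerate traces; 12 have nonzero weight after conditioning:
  (X=2, Y=1, Z=0) weight 1/24
  (X=2, Y=1, Z=1) weight 1/24
  (X=2, Y=1, Z=2) weight 1/24
  (X=3, Y=0, Z=0) weight 1/15
  (X=3, Y=0, Z=1) weight 1/15
  (X=3, Y=0, Z=2) weight 1/15
  (X=4, Y=1, Z=0) weight 1/24
  (X=4, Y=1, Z=1) weight 1/24
  … 4 more
Group by Y:
  weight(Y=0) = 13/40
  weight(Y=1) = 1/4
Total weight = 13/40 + 1/4 = 23/40
P(Y=0 | obs) = 13/40 / 23/40 = 13/23
P(Y=1 | obs) = 1/4 / 23/40 = 10/23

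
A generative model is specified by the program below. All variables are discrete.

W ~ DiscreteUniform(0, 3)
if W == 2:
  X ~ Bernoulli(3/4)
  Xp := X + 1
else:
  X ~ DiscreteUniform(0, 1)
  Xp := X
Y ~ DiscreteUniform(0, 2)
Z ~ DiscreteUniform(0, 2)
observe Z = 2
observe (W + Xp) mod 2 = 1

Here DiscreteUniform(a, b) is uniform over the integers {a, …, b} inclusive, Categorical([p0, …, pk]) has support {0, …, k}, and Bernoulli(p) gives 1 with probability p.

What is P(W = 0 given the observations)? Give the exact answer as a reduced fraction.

Enumerate traces; 12 have nonzero weight after conditioning:
  (W=0, X=1, Y=0, Z=2) weight 1/72
  (W=0, X=1, Y=1, Z=2) weight 1/72
  (W=0, X=1, Y=2, Z=2) weight 1/72
  (W=1, X=0, Y=0, Z=2) weight 1/72
  (W=1, X=0, Y=1, Z=2) weight 1/72
  (W=1, X=0, Y=2, Z=2) weight 1/72
  (W=2, X=0, Y=0, Z=2) weight 1/144
  (W=2, X=0, Y=1, Z=2) weight 1/144
  (W=3, X=0, Y=0, Z=2) weight 1/72
  … 3 more
Group by W:
  weight(W=0) = 1/24
  weight(W=1) = 1/24
  weight(W=2) = 1/48
  weight(W=3) = 1/24
Total weight = 1/24 + 1/24 + 1/48 + 1/24 = 7/48
P(W=0 | obs) = 1/24 / 7/48 = 2/7
P(W=1 | obs) = 1/24 / 7/48 = 2/7
P(W=2 | obs) = 1/48 / 7/48 = 1/7
P(W=3 | obs) = 1/24 / 7/48 = 2/7

P(W = 0 | obs) = 2/7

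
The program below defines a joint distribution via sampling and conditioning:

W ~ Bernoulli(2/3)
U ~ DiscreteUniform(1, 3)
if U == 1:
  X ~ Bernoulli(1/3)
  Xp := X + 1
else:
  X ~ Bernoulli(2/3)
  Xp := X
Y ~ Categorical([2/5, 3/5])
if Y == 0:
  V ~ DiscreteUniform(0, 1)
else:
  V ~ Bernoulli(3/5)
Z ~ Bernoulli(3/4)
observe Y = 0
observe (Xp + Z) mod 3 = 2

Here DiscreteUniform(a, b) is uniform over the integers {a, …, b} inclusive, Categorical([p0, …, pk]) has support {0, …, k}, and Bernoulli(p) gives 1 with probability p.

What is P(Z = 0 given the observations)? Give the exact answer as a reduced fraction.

Enumerate traces; 16 have nonzero weight after conditioning:
  (W=0, U=1, X=0, Y=0, V=0, Z=1) weight 1/90
  (W=0, U=1, X=0, Y=0, V=1, Z=1) weight 1/90
  (W=0, U=1, X=1, Y=0, V=0, Z=0) weight 1/540
  (W=0, U=1, X=1, Y=0, V=1, Z=0) weight 1/540
  (W=0, U=2, X=1, Y=0, V=0, Z=1) weight 1/90
  (W=0, U=2, X=1, Y=0, V=1, Z=1) weight 1/90
  (W=0, U=3, X=1, Y=0, V=0, Z=1) weight 1/90
  (W=0, U=3, X=1, Y=0, V=1, Z=1) weight 1/90
  … 8 more
Group by Z:
  weight(Z=0) = 1/90
  weight(Z=1) = 1/5
Total weight = 1/90 + 1/5 = 19/90
P(Z=0 | obs) = 1/90 / 19/90 = 1/19
P(Z=1 | obs) = 1/5 / 19/90 = 18/19

P(Z = 0 | obs) = 1/19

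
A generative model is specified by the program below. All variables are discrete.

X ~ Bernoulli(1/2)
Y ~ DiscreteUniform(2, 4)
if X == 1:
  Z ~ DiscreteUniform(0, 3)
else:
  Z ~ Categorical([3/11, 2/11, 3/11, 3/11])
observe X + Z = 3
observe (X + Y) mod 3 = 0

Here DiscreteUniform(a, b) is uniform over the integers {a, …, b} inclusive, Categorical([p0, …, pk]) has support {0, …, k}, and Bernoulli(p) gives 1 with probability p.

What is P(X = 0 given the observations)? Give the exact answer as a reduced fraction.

P(X = 0 | obs) = 12/23

Enumerate traces; 2 have nonzero weight after conditioning:
  (X=0, Y=3, Z=3) weight 1/22
  (X=1, Y=2, Z=2) weight 1/24
Group by X:
  weight(X=0) = 1/22
  weight(X=1) = 1/24
Total weight = 1/22 + 1/24 = 23/264
P(X=0 | obs) = 1/22 / 23/264 = 12/23
P(X=1 | obs) = 1/24 / 23/264 = 11/23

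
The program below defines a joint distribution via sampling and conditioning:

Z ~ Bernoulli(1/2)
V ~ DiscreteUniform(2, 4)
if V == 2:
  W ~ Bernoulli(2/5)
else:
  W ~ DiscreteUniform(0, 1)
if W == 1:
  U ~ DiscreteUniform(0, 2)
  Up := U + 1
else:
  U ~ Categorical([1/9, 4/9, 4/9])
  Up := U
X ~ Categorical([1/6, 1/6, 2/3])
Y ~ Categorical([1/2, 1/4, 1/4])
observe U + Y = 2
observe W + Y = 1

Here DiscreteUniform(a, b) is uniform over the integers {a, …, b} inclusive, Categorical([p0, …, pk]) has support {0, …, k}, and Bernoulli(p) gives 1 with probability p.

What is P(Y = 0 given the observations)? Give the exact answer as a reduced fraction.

P(Y = 0 | obs) = 21/37

Enumerate traces; 36 have nonzero weight after conditioning:
  (Z=0, V=2, W=0, U=1, X=0, Y=1) weight 1/540
  (Z=0, V=2, W=0, U=1, X=1, Y=1) weight 1/540
  (Z=0, V=2, W=0, U=1, X=2, Y=1) weight 1/135
  (Z=0, V=2, W=1, U=2, X=0, Y=0) weight 1/540
  (Z=0, V=2, W=1, U=2, X=1, Y=0) weight 1/540
  (Z=0, V=2, W=1, U=2, X=2, Y=0) weight 1/135
  (Z=0, V=3, W=0, U=1, X=0, Y=1) weight 1/648
  (Z=0, V=3, W=0, U=1, X=1, Y=1) weight 1/648
  … 28 more
Group by Y:
  weight(Y=0) = 7/90
  weight(Y=1) = 8/135
Total weight = 7/90 + 8/135 = 37/270
P(Y=0 | obs) = 7/90 / 37/270 = 21/37
P(Y=1 | obs) = 8/135 / 37/270 = 16/37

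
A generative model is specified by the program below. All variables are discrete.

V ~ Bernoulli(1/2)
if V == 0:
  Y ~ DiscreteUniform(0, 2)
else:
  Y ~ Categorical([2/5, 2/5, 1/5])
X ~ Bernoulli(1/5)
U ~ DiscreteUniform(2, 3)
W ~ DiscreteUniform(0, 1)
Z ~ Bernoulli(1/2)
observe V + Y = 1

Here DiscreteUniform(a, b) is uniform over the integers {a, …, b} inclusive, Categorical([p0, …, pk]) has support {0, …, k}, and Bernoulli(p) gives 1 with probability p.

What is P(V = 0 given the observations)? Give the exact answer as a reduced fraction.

Enumerate traces; 32 have nonzero weight after conditioning:
  (V=0, Y=1, X=0, U=2, W=0, Z=0) weight 1/60
  (V=0, Y=1, X=0, U=2, W=0, Z=1) weight 1/60
  (V=0, Y=1, X=0, U=2, W=1, Z=0) weight 1/60
  (V=0, Y=1, X=0, U=2, W=1, Z=1) weight 1/60
  (V=0, Y=1, X=0, U=3, W=0, Z=0) weight 1/60
  (V=0, Y=1, X=0, U=3, W=0, Z=1) weight 1/60
  (V=0, Y=1, X=0, U=3, W=1, Z=0) weight 1/60
  (V=0, Y=1, X=0, U=3, W=1, Z=1) weight 1/60
  (V=1, Y=0, X=0, U=2, W=0, Z=0) weight 1/50
  … 23 more
Group by V:
  weight(V=0) = 1/6
  weight(V=1) = 1/5
Total weight = 1/6 + 1/5 = 11/30
P(V=0 | obs) = 1/6 / 11/30 = 5/11
P(V=1 | obs) = 1/5 / 11/30 = 6/11

P(V = 0 | obs) = 5/11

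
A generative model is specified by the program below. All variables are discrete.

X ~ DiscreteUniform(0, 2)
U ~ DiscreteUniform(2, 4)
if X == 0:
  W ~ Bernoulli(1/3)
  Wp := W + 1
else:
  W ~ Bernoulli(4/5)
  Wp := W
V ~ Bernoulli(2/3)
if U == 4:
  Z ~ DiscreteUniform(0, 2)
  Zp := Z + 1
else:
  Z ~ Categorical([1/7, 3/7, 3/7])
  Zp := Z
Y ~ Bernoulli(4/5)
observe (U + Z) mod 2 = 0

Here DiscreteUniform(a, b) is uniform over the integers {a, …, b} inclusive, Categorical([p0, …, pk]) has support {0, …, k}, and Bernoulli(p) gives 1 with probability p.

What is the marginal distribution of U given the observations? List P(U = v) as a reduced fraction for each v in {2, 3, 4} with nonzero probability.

Enumerate traces; 120 have nonzero weight after conditioning:
  (X=0, U=2, W=0, V=0, Z=0, Y=0) weight 2/2835
  (X=0, U=2, W=0, V=0, Z=0, Y=1) weight 8/2835
  (X=0, U=2, W=0, V=0, Z=2, Y=0) weight 2/945
  (X=0, U=2, W=0, V=0, Z=2, Y=1) weight 8/945
  (X=0, U=2, W=0, V=1, Z=0, Y=0) weight 4/2835
  (X=0, U=2, W=0, V=1, Z=0, Y=1) weight 16/2835
  (X=0, U=2, W=0, V=1, Z=2, Y=0) weight 4/945
  (X=0, U=2, W=0, V=1, Z=2, Y=1) weight 16/945
  (X=0, U=3, W=0, V=0, Z=1, Y=0) weight 2/945
  (X=0, U=4, W=0, V=0, Z=0, Y=0) weight 2/1215
  … 110 more
Group by U:
  weight(U=2) = 4/21
  weight(U=3) = 1/7
  weight(U=4) = 2/9
Total weight = 4/21 + 1/7 + 2/9 = 5/9
P(U=2 | obs) = 4/21 / 5/9 = 12/35
P(U=3 | obs) = 1/7 / 5/9 = 9/35
P(U=4 | obs) = 2/9 / 5/9 = 2/5

P(U=2) = 12/35, P(U=3) = 9/35, P(U=4) = 2/5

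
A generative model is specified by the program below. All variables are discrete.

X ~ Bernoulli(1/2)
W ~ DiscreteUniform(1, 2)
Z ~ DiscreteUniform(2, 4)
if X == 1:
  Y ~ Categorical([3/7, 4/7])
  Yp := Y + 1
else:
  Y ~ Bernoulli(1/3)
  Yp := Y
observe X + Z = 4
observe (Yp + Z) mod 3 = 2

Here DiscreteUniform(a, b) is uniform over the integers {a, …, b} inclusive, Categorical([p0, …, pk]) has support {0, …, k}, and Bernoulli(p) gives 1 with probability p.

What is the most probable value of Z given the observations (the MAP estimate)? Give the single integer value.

Enumerate traces; 4 have nonzero weight after conditioning:
  (X=0, W=1, Z=4, Y=1) weight 1/36
  (X=0, W=2, Z=4, Y=1) weight 1/36
  (X=1, W=1, Z=3, Y=1) weight 1/21
  (X=1, W=2, Z=3, Y=1) weight 1/21
Group by Z:
  weight(Z=3) = 2/21
  weight(Z=4) = 1/18
Total weight = 2/21 + 1/18 = 19/126
P(Z=3 | obs) = 2/21 / 19/126 = 12/19
P(Z=4 | obs) = 1/18 / 19/126 = 7/19
argmax = 3

argmax_v P(Z = v | obs) = 3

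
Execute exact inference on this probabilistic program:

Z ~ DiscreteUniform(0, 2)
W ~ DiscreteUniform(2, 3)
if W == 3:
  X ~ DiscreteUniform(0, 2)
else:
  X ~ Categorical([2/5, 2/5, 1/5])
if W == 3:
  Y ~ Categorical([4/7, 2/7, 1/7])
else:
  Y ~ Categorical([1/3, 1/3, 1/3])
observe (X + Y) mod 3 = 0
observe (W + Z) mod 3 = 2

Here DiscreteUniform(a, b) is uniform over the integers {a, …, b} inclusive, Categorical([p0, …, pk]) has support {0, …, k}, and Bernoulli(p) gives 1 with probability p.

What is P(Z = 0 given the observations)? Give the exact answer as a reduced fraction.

P(Z = 0 | obs) = 1/2

Enumerate traces; 6 have nonzero weight after conditioning:
  (Z=0, W=2, X=0, Y=0) weight 1/45
  (Z=0, W=2, X=1, Y=2) weight 1/45
  (Z=0, W=2, X=2, Y=1) weight 1/90
  (Z=2, W=3, X=0, Y=0) weight 2/63
  (Z=2, W=3, X=1, Y=2) weight 1/126
  (Z=2, W=3, X=2, Y=1) weight 1/63
Group by Z:
  weight(Z=0) = 1/18
  weight(Z=2) = 1/18
Total weight = 1/18 + 1/18 = 1/9
P(Z=0 | obs) = 1/18 / 1/9 = 1/2
P(Z=2 | obs) = 1/18 / 1/9 = 1/2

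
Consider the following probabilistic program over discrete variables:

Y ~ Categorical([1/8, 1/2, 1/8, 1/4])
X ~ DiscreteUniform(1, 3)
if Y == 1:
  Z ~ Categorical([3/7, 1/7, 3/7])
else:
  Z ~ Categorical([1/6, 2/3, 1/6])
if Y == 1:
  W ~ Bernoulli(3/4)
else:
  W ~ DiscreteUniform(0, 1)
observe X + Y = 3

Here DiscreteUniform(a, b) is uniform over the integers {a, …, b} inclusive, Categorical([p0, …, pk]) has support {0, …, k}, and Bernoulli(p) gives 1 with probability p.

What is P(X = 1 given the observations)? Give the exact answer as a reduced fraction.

P(X = 1 | obs) = 1/6

Enumerate traces; 18 have nonzero weight after conditioning:
  (Y=0, X=3, Z=0, W=0) weight 1/288
  (Y=0, X=3, Z=0, W=1) weight 1/288
  (Y=0, X=3, Z=1, W=0) weight 1/72
  (Y=0, X=3, Z=1, W=1) weight 1/72
  (Y=0, X=3, Z=2, W=0) weight 1/288
  (Y=0, X=3, Z=2, W=1) weight 1/288
  (Y=1, X=2, Z=0, W=0) weight 1/56
  (Y=1, X=2, Z=0, W=1) weight 3/56
  (Y=2, X=1, Z=0, W=0) weight 1/288
  … 9 more
Group by X:
  weight(X=1) = 1/24
  weight(X=2) = 1/6
  weight(X=3) = 1/24
Total weight = 1/24 + 1/6 + 1/24 = 1/4
P(X=1 | obs) = 1/24 / 1/4 = 1/6
P(X=2 | obs) = 1/6 / 1/4 = 2/3
P(X=3 | obs) = 1/24 / 1/4 = 1/6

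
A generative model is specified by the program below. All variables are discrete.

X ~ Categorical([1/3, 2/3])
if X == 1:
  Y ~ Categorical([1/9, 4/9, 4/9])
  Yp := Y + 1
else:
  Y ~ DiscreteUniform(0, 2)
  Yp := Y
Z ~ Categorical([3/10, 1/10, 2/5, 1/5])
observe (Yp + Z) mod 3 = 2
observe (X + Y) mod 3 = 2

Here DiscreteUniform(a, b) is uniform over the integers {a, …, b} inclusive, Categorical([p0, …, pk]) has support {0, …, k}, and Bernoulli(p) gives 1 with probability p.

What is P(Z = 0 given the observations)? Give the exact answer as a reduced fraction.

Enumerate traces; 4 have nonzero weight after conditioning:
  (X=0, Y=2, Z=0) weight 1/30
  (X=0, Y=2, Z=3) weight 1/45
  (X=1, Y=1, Z=0) weight 4/45
  (X=1, Y=1, Z=3) weight 8/135
Group by Z:
  weight(Z=0) = 11/90
  weight(Z=3) = 11/135
Total weight = 11/90 + 11/135 = 11/54
P(Z=0 | obs) = 11/90 / 11/54 = 3/5
P(Z=3 | obs) = 11/135 / 11/54 = 2/5

P(Z = 0 | obs) = 3/5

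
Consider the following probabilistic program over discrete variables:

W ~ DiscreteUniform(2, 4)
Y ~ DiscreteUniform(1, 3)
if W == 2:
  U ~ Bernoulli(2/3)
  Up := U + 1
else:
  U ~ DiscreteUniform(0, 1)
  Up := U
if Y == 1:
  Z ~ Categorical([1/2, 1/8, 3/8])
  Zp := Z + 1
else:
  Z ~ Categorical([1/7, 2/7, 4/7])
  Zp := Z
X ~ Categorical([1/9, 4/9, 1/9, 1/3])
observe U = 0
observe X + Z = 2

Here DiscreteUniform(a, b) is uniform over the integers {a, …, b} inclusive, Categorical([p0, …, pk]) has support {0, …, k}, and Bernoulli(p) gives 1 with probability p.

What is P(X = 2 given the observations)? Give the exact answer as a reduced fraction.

Enumerate traces; 27 have nonzero weight after conditioning:
  (W=2, Y=1, U=0, Z=0, X=2) weight 1/486
  (W=2, Y=1, U=0, Z=1, X=1) weight 1/486
  (W=2, Y=1, U=0, Z=2, X=0) weight 1/648
  (W=2, Y=2, U=0, Z=0, X=2) weight 1/1701
  (W=2, Y=2, U=0, Z=1, X=1) weight 8/1701
  (W=2, Y=2, U=0, Z=2, X=0) weight 4/1701
  (W=2, Y=3, U=0, Z=0, X=2) weight 1/1701
  (W=2, Y=3, U=0, Z=1, X=1) weight 8/1701
  … 19 more
Group by X:
  weight(X=0) = 85/3402
  weight(X=1) = 26/567
  weight(X=2) = 22/1701
Total weight = 85/3402 + 26/567 + 22/1701 = 95/1134
P(X=0 | obs) = 85/3402 / 95/1134 = 17/57
P(X=1 | obs) = 26/567 / 95/1134 = 52/95
P(X=2 | obs) = 22/1701 / 95/1134 = 44/285

P(X = 2 | obs) = 44/285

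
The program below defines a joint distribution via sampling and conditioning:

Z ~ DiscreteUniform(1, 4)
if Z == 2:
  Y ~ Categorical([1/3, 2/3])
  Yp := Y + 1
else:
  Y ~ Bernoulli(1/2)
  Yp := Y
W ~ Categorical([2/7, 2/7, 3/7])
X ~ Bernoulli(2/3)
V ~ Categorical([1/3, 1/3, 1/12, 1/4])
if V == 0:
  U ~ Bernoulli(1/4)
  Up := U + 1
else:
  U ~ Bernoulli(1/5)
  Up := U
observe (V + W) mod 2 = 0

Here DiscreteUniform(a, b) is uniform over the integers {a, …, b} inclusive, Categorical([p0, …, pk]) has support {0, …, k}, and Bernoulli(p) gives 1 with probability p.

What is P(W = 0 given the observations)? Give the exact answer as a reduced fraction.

P(W = 0 | obs) = 10/39

Enumerate traces; 192 have nonzero weight after conditioning:
  (Z=1, Y=0, W=0, X=0, V=0, U=0) weight 1/336
  (Z=1, Y=0, W=0, X=0, V=0, U=1) weight 1/1008
  (Z=1, Y=0, W=0, X=0, V=2, U=0) weight 1/1260
  (Z=1, Y=0, W=0, X=0, V=2, U=1) weight 1/5040
  (Z=1, Y=0, W=0, X=1, V=0, U=0) weight 1/168
  (Z=1, Y=0, W=0, X=1, V=0, U=1) weight 1/504
  (Z=1, Y=0, W=0, X=1, V=2, U=0) weight 1/630
  (Z=1, Y=0, W=0, X=1, V=2, U=1) weight 1/2520
  (Z=1, Y=0, W=1, X=0, V=1, U=0) weight 1/315
  (Z=1, Y=0, W=2, X=0, V=0, U=0) weight 1/224
  … 182 more
Group by W:
  weight(W=0) = 5/42
  weight(W=1) = 1/6
  weight(W=2) = 5/28
Total weight = 5/42 + 1/6 + 5/28 = 13/28
P(W=0 | obs) = 5/42 / 13/28 = 10/39
P(W=1 | obs) = 1/6 / 13/28 = 14/39
P(W=2 | obs) = 5/28 / 13/28 = 5/13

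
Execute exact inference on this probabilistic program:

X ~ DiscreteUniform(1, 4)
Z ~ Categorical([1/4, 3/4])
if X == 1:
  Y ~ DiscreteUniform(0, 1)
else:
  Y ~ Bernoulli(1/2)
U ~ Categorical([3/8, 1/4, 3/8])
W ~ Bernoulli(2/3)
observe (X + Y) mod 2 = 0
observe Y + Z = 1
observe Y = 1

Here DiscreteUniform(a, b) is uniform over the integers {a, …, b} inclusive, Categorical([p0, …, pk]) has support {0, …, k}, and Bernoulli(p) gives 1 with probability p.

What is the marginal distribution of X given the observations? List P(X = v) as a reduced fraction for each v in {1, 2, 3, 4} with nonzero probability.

P(X=1) = 1/2, P(X=3) = 1/2

Enumerate traces; 12 have nonzero weight after conditioning:
  (X=1, Z=0, Y=1, U=0, W=0) weight 1/256
  (X=1, Z=0, Y=1, U=0, W=1) weight 1/128
  (X=1, Z=0, Y=1, U=1, W=0) weight 1/384
  (X=1, Z=0, Y=1, U=1, W=1) weight 1/192
  (X=1, Z=0, Y=1, U=2, W=0) weight 1/256
  (X=1, Z=0, Y=1, U=2, W=1) weight 1/128
  (X=3, Z=0, Y=1, U=0, W=0) weight 1/256
  (X=3, Z=0, Y=1, U=0, W=1) weight 1/128
  … 4 more
Group by X:
  weight(X=1) = 1/32
  weight(X=3) = 1/32
Total weight = 1/32 + 1/32 = 1/16
P(X=1 | obs) = 1/32 / 1/16 = 1/2
P(X=3 | obs) = 1/32 / 1/16 = 1/2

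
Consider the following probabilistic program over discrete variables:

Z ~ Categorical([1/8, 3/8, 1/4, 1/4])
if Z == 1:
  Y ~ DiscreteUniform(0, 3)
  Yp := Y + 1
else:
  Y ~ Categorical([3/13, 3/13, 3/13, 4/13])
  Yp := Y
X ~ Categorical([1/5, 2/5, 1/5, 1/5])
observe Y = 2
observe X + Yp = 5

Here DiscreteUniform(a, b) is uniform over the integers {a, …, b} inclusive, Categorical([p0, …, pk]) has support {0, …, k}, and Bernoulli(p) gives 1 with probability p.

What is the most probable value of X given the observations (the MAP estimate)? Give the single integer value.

argmax_v P(X = v | obs) = 3

Enumerate traces; 4 have nonzero weight after conditioning:
  (Z=0, Y=2, X=3) weight 3/520
  (Z=1, Y=2, X=2) weight 3/160
  (Z=2, Y=2, X=3) weight 3/260
  (Z=3, Y=2, X=3) weight 3/260
Group by X:
  weight(X=2) = 3/160
  weight(X=3) = 3/104
Total weight = 3/160 + 3/104 = 99/2080
P(X=2 | obs) = 3/160 / 99/2080 = 13/33
P(X=3 | obs) = 3/104 / 99/2080 = 20/33
argmax = 3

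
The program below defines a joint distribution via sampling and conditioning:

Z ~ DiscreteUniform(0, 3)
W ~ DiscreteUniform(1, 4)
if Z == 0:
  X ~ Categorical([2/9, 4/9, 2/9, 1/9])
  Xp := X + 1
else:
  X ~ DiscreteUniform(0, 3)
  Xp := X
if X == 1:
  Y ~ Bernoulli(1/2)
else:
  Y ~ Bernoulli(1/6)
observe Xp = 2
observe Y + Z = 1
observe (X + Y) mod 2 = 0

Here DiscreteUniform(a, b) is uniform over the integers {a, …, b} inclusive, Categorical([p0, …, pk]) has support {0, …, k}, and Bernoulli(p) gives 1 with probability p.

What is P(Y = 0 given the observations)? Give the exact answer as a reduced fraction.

P(Y = 0 | obs) = 15/31

Enumerate traces; 8 have nonzero weight after conditioning:
  (Z=0, W=1, X=1, Y=1) weight 1/72
  (Z=0, W=2, X=1, Y=1) weight 1/72
  (Z=0, W=3, X=1, Y=1) weight 1/72
  (Z=0, W=4, X=1, Y=1) weight 1/72
  (Z=1, W=1, X=2, Y=0) weight 5/384
  (Z=1, W=2, X=2, Y=0) weight 5/384
  (Z=1, W=3, X=2, Y=0) weight 5/384
  (Z=1, W=4, X=2, Y=0) weight 5/384
Group by Y:
  weight(Y=0) = 5/96
  weight(Y=1) = 1/18
Total weight = 5/96 + 1/18 = 31/288
P(Y=0 | obs) = 5/96 / 31/288 = 15/31
P(Y=1 | obs) = 1/18 / 31/288 = 16/31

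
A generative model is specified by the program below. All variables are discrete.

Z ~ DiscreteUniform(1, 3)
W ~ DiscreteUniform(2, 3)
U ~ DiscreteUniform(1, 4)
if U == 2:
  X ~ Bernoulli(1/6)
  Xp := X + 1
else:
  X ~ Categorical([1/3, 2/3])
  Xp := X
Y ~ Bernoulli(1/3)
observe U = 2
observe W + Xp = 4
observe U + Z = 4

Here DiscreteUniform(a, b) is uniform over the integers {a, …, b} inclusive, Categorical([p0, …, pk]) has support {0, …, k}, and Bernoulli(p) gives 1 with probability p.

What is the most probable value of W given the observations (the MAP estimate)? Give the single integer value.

argmax_v P(W = v | obs) = 3

Enumerate traces; 4 have nonzero weight after conditioning:
  (Z=2, W=2, U=2, X=1, Y=0) weight 1/216
  (Z=2, W=2, U=2, X=1, Y=1) weight 1/432
  (Z=2, W=3, U=2, X=0, Y=0) weight 5/216
  (Z=2, W=3, U=2, X=0, Y=1) weight 5/432
Group by W:
  weight(W=2) = 1/144
  weight(W=3) = 5/144
Total weight = 1/144 + 5/144 = 1/24
P(W=2 | obs) = 1/144 / 1/24 = 1/6
P(W=3 | obs) = 5/144 / 1/24 = 5/6
argmax = 3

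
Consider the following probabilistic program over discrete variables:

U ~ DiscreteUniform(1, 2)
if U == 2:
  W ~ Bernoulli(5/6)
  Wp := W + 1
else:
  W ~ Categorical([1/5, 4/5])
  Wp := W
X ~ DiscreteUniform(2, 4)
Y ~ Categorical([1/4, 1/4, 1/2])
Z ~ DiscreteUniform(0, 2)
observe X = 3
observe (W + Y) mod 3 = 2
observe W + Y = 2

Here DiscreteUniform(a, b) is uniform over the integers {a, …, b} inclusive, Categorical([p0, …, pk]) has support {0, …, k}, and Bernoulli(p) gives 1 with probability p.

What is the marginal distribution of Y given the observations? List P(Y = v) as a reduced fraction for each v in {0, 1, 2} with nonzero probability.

Enumerate traces; 12 have nonzero weight after conditioning:
  (U=1, W=0, X=3, Y=2, Z=0) weight 1/180
  (U=1, W=0, X=3, Y=2, Z=1) weight 1/180
  (U=1, W=0, X=3, Y=2, Z=2) weight 1/180
  (U=1, W=1, X=3, Y=1, Z=0) weight 1/90
  (U=1, W=1, X=3, Y=1, Z=1) weight 1/90
  (U=1, W=1, X=3, Y=1, Z=2) weight 1/90
  (U=2, W=0, X=3, Y=2, Z=0) weight 1/216
  (U=2, W=0, X=3, Y=2, Z=1) weight 1/216
  … 4 more
Group by Y:
  weight(Y=1) = 49/720
  weight(Y=2) = 11/360
Total weight = 49/720 + 11/360 = 71/720
P(Y=1 | obs) = 49/720 / 71/720 = 49/71
P(Y=2 | obs) = 11/360 / 71/720 = 22/71

P(Y=1) = 49/71, P(Y=2) = 22/71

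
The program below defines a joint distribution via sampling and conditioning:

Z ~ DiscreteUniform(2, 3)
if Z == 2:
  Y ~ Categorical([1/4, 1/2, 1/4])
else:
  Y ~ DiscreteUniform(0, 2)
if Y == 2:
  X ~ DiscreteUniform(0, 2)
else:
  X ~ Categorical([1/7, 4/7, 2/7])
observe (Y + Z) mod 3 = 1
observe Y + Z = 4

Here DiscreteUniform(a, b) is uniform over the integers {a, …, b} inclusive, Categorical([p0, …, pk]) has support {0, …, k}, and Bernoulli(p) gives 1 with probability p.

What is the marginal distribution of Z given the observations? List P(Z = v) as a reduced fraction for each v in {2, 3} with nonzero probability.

Enumerate traces; 6 have nonzero weight after conditioning:
  (Z=2, Y=2, X=0) weight 1/24
  (Z=2, Y=2, X=1) weight 1/24
  (Z=2, Y=2, X=2) weight 1/24
  (Z=3, Y=1, X=0) weight 1/42
  (Z=3, Y=1, X=1) weight 2/21
  (Z=3, Y=1, X=2) weight 1/21
Group by Z:
  weight(Z=2) = 1/8
  weight(Z=3) = 1/6
Total weight = 1/8 + 1/6 = 7/24
P(Z=2 | obs) = 1/8 / 7/24 = 3/7
P(Z=3 | obs) = 1/6 / 7/24 = 4/7

P(Z=2) = 3/7, P(Z=3) = 4/7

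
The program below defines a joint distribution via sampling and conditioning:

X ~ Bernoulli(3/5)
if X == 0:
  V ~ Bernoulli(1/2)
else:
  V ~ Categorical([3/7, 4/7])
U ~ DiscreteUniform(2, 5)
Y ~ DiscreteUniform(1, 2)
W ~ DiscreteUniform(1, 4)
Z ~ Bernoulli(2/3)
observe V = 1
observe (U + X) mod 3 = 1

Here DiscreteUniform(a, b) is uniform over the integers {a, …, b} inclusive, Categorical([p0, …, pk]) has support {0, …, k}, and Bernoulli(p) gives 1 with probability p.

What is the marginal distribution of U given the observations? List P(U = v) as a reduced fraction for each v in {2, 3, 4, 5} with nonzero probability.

Enumerate traces; 32 have nonzero weight after conditioning:
  (X=0, V=1, U=4, Y=1, W=1, Z=0) weight 1/480
  (X=0, V=1, U=4, Y=1, W=1, Z=1) weight 1/240
  (X=0, V=1, U=4, Y=1, W=2, Z=0) weight 1/480
  (X=0, V=1, U=4, Y=1, W=2, Z=1) weight 1/240
  (X=0, V=1, U=4, Y=1, W=3, Z=0) weight 1/480
  (X=0, V=1, U=4, Y=1, W=3, Z=1) weight 1/240
  (X=0, V=1, U=4, Y=1, W=4, Z=0) weight 1/480
  (X=0, V=1, U=4, Y=1, W=4, Z=1) weight 1/240
  (X=1, V=1, U=3, Y=1, W=1, Z=0) weight 1/280
  … 23 more
Group by U:
  weight(U=3) = 3/35
  weight(U=4) = 1/20
Total weight = 3/35 + 1/20 = 19/140
P(U=3 | obs) = 3/35 / 19/140 = 12/19
P(U=4 | obs) = 1/20 / 19/140 = 7/19

P(U=3) = 12/19, P(U=4) = 7/19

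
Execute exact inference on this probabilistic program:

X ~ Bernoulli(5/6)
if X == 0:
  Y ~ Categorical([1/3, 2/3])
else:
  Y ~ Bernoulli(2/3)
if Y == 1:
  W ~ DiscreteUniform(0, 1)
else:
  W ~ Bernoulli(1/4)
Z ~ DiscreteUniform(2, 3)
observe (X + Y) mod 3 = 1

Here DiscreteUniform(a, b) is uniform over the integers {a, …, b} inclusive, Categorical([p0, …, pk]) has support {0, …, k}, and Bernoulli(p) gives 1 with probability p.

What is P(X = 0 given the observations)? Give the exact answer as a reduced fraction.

Enumerate traces; 8 have nonzero weight after conditioning:
  (X=0, Y=1, W=0, Z=2) weight 1/36
  (X=0, Y=1, W=0, Z=3) weight 1/36
  (X=0, Y=1, W=1, Z=2) weight 1/36
  (X=0, Y=1, W=1, Z=3) weight 1/36
  (X=1, Y=0, W=0, Z=2) weight 5/48
  (X=1, Y=0, W=0, Z=3) weight 5/48
  (X=1, Y=0, W=1, Z=2) weight 5/144
  (X=1, Y=0, W=1, Z=3) weight 5/144
Group by X:
  weight(X=0) = 1/9
  weight(X=1) = 5/18
Total weight = 1/9 + 5/18 = 7/18
P(X=0 | obs) = 1/9 / 7/18 = 2/7
P(X=1 | obs) = 5/18 / 7/18 = 5/7

P(X = 0 | obs) = 2/7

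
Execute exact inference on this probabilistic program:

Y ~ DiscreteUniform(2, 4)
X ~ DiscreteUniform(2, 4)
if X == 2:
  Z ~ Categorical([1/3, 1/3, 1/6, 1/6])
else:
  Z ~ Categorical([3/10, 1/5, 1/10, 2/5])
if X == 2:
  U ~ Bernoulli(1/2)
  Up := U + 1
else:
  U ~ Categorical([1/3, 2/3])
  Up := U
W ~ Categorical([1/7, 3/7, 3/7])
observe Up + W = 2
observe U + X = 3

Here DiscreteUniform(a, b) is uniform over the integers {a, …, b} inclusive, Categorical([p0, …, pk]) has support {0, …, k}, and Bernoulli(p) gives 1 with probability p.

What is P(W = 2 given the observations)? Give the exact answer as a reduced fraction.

Enumerate traces; 24 have nonzero weight after conditioning:
  (Y=2, X=2, Z=0, U=1, W=0) weight 1/378
  (Y=2, X=2, Z=1, U=1, W=0) weight 1/378
  (Y=2, X=2, Z=2, U=1, W=0) weight 1/756
  (Y=2, X=2, Z=3, U=1, W=0) weight 1/756
  (Y=2, X=3, Z=0, U=0, W=2) weight 1/210
  (Y=2, X=3, Z=1, U=0, W=2) weight 1/315
  (Y=2, X=3, Z=2, U=0, W=2) weight 1/630
  (Y=2, X=3, Z=3, U=0, W=2) weight 2/315
  … 16 more
Group by W:
  weight(W=0) = 1/42
  weight(W=2) = 1/21
Total weight = 1/42 + 1/21 = 1/14
P(W=0 | obs) = 1/42 / 1/14 = 1/3
P(W=2 | obs) = 1/21 / 1/14 = 2/3

P(W = 2 | obs) = 2/3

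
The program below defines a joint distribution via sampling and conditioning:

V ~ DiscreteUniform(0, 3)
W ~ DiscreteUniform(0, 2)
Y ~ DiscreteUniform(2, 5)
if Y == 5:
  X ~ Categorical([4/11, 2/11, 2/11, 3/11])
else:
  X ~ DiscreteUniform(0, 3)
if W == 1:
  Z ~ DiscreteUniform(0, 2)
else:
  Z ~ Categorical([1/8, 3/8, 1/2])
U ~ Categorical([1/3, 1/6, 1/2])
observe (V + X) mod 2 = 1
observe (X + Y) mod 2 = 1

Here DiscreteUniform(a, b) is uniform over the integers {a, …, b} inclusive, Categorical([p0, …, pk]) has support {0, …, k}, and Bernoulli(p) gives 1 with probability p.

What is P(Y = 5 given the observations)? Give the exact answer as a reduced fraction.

P(Y = 5 | obs) = 4/15

Enumerate traces; 432 have nonzero weight after conditioning:
  (V=0, W=0, Y=2, X=1, Z=0, U=0) weight 1/4608
  (V=0, W=0, Y=2, X=1, Z=0, U=1) weight 1/9216
  (V=0, W=0, Y=2, X=1, Z=0, U=2) weight 1/3072
  (V=0, W=0, Y=2, X=1, Z=1, U=0) weight 1/1536
  (V=0, W=0, Y=2, X=1, Z=1, U=1) weight 1/3072
  (V=0, W=0, Y=2, X=1, Z=1, U=2) weight 1/1024
  (V=0, W=0, Y=2, X=1, Z=2, U=0) weight 1/1152
  (V=0, W=0, Y=2, X=1, Z=2, U=1) weight 1/2304
  (V=0, W=0, Y=4, X=1, Z=0, U=0) weight 1/4608
  (V=1, W=0, Y=3, X=0, Z=0, U=0) weight 1/4608
  … 422 more
Group by Y:
  weight(Y=2) = 1/16
  weight(Y=3) = 1/16
  weight(Y=4) = 1/16
  weight(Y=5) = 3/44
Total weight = 1/16 + 1/16 + 1/16 + 3/44 = 45/176
P(Y=2 | obs) = 1/16 / 45/176 = 11/45
P(Y=3 | obs) = 1/16 / 45/176 = 11/45
P(Y=4 | obs) = 1/16 / 45/176 = 11/45
P(Y=5 | obs) = 3/44 / 45/176 = 4/15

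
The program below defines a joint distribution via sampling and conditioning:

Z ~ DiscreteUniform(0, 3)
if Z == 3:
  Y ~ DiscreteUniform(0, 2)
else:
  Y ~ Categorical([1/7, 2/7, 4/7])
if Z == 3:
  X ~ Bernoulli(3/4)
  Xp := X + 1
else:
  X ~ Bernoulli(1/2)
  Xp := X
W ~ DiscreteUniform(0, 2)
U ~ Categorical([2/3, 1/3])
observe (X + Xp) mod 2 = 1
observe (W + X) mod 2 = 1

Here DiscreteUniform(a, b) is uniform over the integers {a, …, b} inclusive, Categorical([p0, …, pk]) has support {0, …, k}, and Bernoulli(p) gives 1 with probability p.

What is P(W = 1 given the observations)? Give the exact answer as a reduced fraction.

P(W = 1 | obs) = 1/7

Enumerate traces; 18 have nonzero weight after conditioning:
  (Z=3, Y=0, X=0, W=1, U=0) weight 1/216
  (Z=3, Y=0, X=0, W=1, U=1) weight 1/432
  (Z=3, Y=0, X=1, W=0, U=0) weight 1/72
  (Z=3, Y=0, X=1, W=0, U=1) weight 1/144
  (Z=3, Y=0, X=1, W=2, U=0) weight 1/72
  (Z=3, Y=0, X=1, W=2, U=1) weight 1/144
  (Z=3, Y=1, X=0, W=1, U=0) weight 1/216
  (Z=3, Y=1, X=0, W=1, U=1) weight 1/432
  … 10 more
Group by W:
  weight(W=0) = 1/16
  weight(W=1) = 1/48
  weight(W=2) = 1/16
Total weight = 1/16 + 1/48 + 1/16 = 7/48
P(W=0 | obs) = 1/16 / 7/48 = 3/7
P(W=1 | obs) = 1/48 / 7/48 = 1/7
P(W=2 | obs) = 1/16 / 7/48 = 3/7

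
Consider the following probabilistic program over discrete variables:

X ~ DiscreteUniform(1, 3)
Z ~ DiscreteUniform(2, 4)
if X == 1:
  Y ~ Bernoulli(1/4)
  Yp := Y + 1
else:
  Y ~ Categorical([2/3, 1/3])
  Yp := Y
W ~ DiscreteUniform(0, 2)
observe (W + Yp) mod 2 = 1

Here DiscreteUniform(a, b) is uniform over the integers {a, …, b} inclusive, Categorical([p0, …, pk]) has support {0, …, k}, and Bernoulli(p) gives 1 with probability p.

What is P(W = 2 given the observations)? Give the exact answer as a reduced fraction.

Enumerate traces; 27 have nonzero weight after conditioning:
  (X=1, Z=2, Y=0, W=0) weight 1/36
  (X=1, Z=2, Y=0, W=2) weight 1/36
  (X=1, Z=2, Y=1, W=1) weight 1/108
  (X=1, Z=3, Y=0, W=0) weight 1/36
  (X=1, Z=3, Y=0, W=2) weight 1/36
  (X=1, Z=3, Y=1, W=1) weight 1/108
  (X=1, Z=4, Y=0, W=0) weight 1/36
  (X=1, Z=4, Y=0, W=2) weight 1/36
  … 19 more
Group by W:
  weight(W=0) = 17/108
  weight(W=1) = 19/108
  weight(W=2) = 17/108
Total weight = 17/108 + 19/108 + 17/108 = 53/108
P(W=0 | obs) = 17/108 / 53/108 = 17/53
P(W=1 | obs) = 19/108 / 53/108 = 19/53
P(W=2 | obs) = 17/108 / 53/108 = 17/53

P(W = 2 | obs) = 17/53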